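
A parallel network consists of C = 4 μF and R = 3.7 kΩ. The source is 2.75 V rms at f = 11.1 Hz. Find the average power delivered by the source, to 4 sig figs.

ω = 2πf = 69.74 rad/s
X_C = 1/(ωC) = 3585 Ω
Parallel: admittances add. Y = 1/R + jωC
Y = (0.0002703 + j0.0002790) S
|Y| = 0.0003884 S → |Z| = 1/|Y| = 2575 Ω, ∠Z = −∠Y = -45.91°
I = V/|Z| = 1.068 mA
P = VI cos φ = 2.75 × 0.001068 × cos(-45.91°) = 2.044 mW

2.044 mW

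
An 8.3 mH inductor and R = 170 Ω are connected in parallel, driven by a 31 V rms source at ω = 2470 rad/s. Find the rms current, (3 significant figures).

X_L = ωL = 20.5 Ω
Parallel: admittances add. Y = 1/R + 1/(jωL)
Y = (0.00588 − j0.0488) S
|Y| = 0.0491 S → |Z| = 1/|Y| = 20.4 Ω, ∠Z = −∠Y = 83.1°
I = V/|Z| = 31/20.4 = 1.52 A

1.52 A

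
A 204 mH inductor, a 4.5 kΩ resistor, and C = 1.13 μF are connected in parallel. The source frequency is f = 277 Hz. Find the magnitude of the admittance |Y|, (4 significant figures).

878.4 μS

ω = 2πf = 1740 rad/s
X_L = ωL = 355.1 Ω
X_C = 1/(ωC) = 508.5 Ω
Parallel: admittances add. Y = 1/R + 1/(jωL) + jωC
Y = (0.0002222 − j0.0008498) S
|Y| = 0.0008784 S → |Z| = 1/|Y| = 1138 Ω, ∠Z = −∠Y = 75.35°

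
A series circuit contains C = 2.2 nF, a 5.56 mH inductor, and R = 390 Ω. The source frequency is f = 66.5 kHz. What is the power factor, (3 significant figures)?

0.301

ω = 2πf = 417800 rad/s
X_L = ωL = 2320 Ω
X_C = 1/(ωC) = 1090 Ω
Net reactance X = X_L − X_C = 1240 Ω
Z = 390 + j1240 Ω
|Z| = √(390² + 1240²) = 1300 Ω
∠Z = arctan(1240/390) = 72.5°
cos φ = cos(72.5°) = 0.301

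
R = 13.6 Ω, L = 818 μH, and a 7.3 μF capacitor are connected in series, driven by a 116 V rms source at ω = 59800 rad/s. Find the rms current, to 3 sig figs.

X_L = ωL = 48.9 Ω
X_C = 1/(ωC) = 2.29 Ω
Net reactance X = X_L − X_C = 46.6 Ω
Z = 13.6 + j46.6 Ω
|Z| = √(13.6² + 46.6²) = 48.6 Ω
I = V/|Z| = 116/48.6 = 2.39 A

2.39 A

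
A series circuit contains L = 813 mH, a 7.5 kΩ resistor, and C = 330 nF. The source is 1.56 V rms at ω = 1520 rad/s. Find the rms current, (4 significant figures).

206.9 μA

X_L = ωL = 1236 Ω
X_C = 1/(ωC) = 1994 Ω
Net reactance X = X_L − X_C = -757.9 Ω
Z = 7500 − j757.9 Ω
|Z| = √(7500² + 757.9²) = 7538 Ω
I = V/|Z| = 1.56/7538 = 206.9 μA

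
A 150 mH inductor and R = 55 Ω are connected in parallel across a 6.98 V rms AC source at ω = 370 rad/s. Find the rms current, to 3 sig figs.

179 mA

X_L = ωL = 55.5 Ω
Parallel: admittances add. Y = 1/R + 1/(jωL)
Y = (0.0182 − j0.0180) S
|Y| = 0.0256 S → |Z| = 1/|Y| = 39.1 Ω, ∠Z = −∠Y = 44.7°
I = V/|Z| = 6.98/39.1 = 179 mA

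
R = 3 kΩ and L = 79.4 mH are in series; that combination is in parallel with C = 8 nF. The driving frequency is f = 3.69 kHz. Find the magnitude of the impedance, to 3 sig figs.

4080 Ω

ω = 2πf = 23180 rad/s
X_L = ωL = 1840 Ω
X_C = 1/(ωC) = 5390 Ω
Branch 1 (R+jX_L): Z₁ = 3000 + j1840 Ω, |Z₁| = 3520 Ω
Branch 2 (−jX_C): Z₂ = −j5390 Ω
Parallel: Z = Z₁Z₂/(Z₁+Z₂), |Z| = 4080 Ω, ∠Z = -8.66°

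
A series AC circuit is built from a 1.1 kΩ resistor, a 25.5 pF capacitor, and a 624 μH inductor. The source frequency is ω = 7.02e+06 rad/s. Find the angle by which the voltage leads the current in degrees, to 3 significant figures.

X_L = ωL = 4380 Ω
X_C = 1/(ωC) = 5590 Ω
Net reactance X = X_L − X_C = -1210 Ω
Z = 1100 − j1210 Ω
|Z| = √(1100² + 1210²) = 1630 Ω
∠Z = arctan(-1210/1100) = -47.6°

-47.6°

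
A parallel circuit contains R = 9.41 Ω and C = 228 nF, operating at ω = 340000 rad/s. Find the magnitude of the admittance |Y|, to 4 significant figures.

131.5 mS

X_C = 1/(ωC) = 12.90 Ω
Parallel: admittances add. Y = 1/R + jωC
Y = (0.1063 + j0.07752) S
|Y| = 0.1315 S → |Z| = 1/|Y| = 7.602 Ω, ∠Z = −∠Y = -36.11°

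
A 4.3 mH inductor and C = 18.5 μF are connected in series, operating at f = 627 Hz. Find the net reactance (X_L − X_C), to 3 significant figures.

3.22 Ω

ω = 2πf = 3940 rad/s
X_L = ωL = 16.9 Ω
X_C = 1/(ωC) = 13.7 Ω
X = 16.9 − 13.7 = 3.22 Ω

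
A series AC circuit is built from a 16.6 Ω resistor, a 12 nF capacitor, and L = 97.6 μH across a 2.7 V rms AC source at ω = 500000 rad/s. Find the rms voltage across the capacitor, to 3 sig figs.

X_L = ωL = 48.8 Ω
X_C = 1/(ωC) = 167 Ω
Net reactance X = X_L − X_C = -118 Ω
Z = 16.6 − j118 Ω
|Z| = √(16.6² + 118²) = 119 Ω
I = V/|Z| = 22.7 mA
V_C = I·|Z_C| = 0.0227 × 167 = 3.78 V

3.78 V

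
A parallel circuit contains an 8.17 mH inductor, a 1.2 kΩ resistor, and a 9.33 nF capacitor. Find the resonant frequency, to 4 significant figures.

18.23 kHz

ω₀ = 1/√(LC) = 1/√(0.00817 × 9.33e-09) = 114500 rad/s
f₀ = ω₀/(2π) = 18.23 kHz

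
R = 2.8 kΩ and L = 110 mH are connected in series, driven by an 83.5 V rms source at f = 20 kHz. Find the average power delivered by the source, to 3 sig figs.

ω = 2πf = 125700 rad/s
X_L = ωL = 13800 Ω
Z = 2800 + j13800 Ω
|Z| = √(2800² + 13800²) = 14100 Ω
∠Z = arctan(13800/2800) = 78.5°
I = V/|Z| = 5.92 mA
P = VI cos φ = 83.5 × 0.00592 × cos(78.5°) = 98.1 mW

98.1 mW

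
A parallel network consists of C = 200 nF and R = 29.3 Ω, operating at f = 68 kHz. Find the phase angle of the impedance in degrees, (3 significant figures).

-68.2°

ω = 2πf = 427300 rad/s
X_C = 1/(ωC) = 11.7 Ω
Parallel: admittances add. Y = 1/R + jωC
Y = (0.0341 + j0.0855) S
|Y| = 0.0920 S → |Z| = 1/|Y| = 10.9 Ω, ∠Z = −∠Y = -68.2°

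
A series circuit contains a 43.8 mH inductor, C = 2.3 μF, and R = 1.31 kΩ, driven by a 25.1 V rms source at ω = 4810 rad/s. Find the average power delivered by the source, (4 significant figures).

X_L = ωL = 210.7 Ω
X_C = 1/(ωC) = 90.39 Ω
Net reactance X = X_L − X_C = 120.3 Ω
Z = 1310 + j120.3 Ω
|Z| = √(1310² + 120.3²) = 1316 Ω
∠Z = arctan(120.3/1310) = 5.246°
I = V/|Z| = 19.08 mA
P = VI cos φ = 25.1 × 0.01908 × cos(5.246°) = 476.9 mW

476.9 mW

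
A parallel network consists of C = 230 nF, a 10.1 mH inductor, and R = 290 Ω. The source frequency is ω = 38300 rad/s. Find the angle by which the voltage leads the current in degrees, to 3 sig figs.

X_L = ωL = 387 Ω
X_C = 1/(ωC) = 114 Ω
Parallel: admittances add. Y = 1/R + 1/(jωL) + jωC
Y = (0.00345 + j0.00622) S
|Y| = 0.00712 S → |Z| = 1/|Y| = 141 Ω, ∠Z = −∠Y = -61.0°

-61.0°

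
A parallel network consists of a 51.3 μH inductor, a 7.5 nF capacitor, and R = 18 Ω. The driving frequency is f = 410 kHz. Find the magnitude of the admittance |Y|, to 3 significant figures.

ω = 2πf = 2.576e+06 rad/s
X_L = ωL = 132 Ω
X_C = 1/(ωC) = 51.8 Ω
Parallel: admittances add. Y = 1/R + 1/(jωL) + jωC
Y = (0.0556 + j0.0118) S
|Y| = 0.0568 S → |Z| = 1/|Y| = 17.6 Ω, ∠Z = −∠Y = -11.9°

56.8 mS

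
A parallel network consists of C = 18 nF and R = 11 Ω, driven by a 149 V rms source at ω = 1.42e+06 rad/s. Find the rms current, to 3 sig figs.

14.1 A

X_C = 1/(ωC) = 39.1 Ω
Parallel: admittances add. Y = 1/R + jωC
Y = (0.0909 + j0.0256) S
|Y| = 0.0944 S → |Z| = 1/|Y| = 10.6 Ω, ∠Z = −∠Y = -15.7°
I = V/|Z| = 149/10.6 = 14.1 A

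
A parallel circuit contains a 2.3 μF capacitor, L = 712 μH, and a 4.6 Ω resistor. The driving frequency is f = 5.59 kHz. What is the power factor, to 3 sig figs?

ω = 2πf = 35120 rad/s
X_L = ωL = 25.0 Ω
X_C = 1/(ωC) = 12.4 Ω
Parallel: admittances add. Y = 1/R + 1/(jωL) + jωC
Y = (0.217 + j0.0408) S
|Y| = 0.221 S → |Z| = 1/|Y| = 4.52 Ω, ∠Z = −∠Y = -10.6°
cos φ = cos(-10.6°) = 0.983

0.983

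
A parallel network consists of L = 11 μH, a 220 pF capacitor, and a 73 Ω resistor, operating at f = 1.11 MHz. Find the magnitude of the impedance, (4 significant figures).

ω = 2πf = 6.974e+06 rad/s
X_L = ωL = 76.72 Ω
X_C = 1/(ωC) = 651.7 Ω
Parallel: admittances add. Y = 1/R + 1/(jωL) + jωC
Y = (0.01370 − j0.01150) S
|Y| = 0.01789 S → |Z| = 1/|Y| = 55.91 Ω, ∠Z = −∠Y = 40.01°

55.91 Ω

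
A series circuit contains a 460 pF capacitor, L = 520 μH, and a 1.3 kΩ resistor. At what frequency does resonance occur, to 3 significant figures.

ω₀ = 1/√(LC) = 1/√(0.00052 × 4.6e-10) = 2.045e+06 rad/s
f₀ = ω₀/(2π) = 325 kHz

325 kHz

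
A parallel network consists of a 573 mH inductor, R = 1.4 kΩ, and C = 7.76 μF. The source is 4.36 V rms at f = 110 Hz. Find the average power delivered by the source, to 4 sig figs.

ω = 2πf = 691.2 rad/s
X_L = ωL = 396.0 Ω
X_C = 1/(ωC) = 186.5 Ω
Parallel: admittances add. Y = 1/R + 1/(jωL) + jωC
Y = (0.0007143 + j0.002838) S
|Y| = 0.002927 S → |Z| = 1/|Y| = 341.7 Ω, ∠Z = −∠Y = -75.87°
I = V/|Z| = 12.76 mA
P = VI cos φ = 4.36 × 0.01276 × cos(-75.87°) = 13.58 mW

13.58 mW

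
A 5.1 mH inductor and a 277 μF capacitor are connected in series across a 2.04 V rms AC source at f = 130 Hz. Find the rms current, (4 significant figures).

8.032 A

ω = 2πf = 816.8 rad/s
X_L = ωL = 4.166 Ω
X_C = 1/(ωC) = 4.420 Ω
Net reactance X = X_L − X_C = -0.2540 Ω
Z = − j0.2540 Ω
|Z| = √(0² + 0.2540²) = 0.2540 Ω
I = V/|Z| = 2.04/0.2540 = 8.032 A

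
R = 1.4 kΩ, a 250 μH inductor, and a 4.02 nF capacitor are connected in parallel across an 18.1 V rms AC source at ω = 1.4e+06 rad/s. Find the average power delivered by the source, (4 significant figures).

X_L = ωL = 350.0 Ω
X_C = 1/(ωC) = 177.7 Ω
Parallel: admittances add. Y = 1/R + 1/(jωL) + jωC
Y = (0.0007143 + j0.002771) S
|Y| = 0.002861 S → |Z| = 1/|Y| = 349.5 Ω, ∠Z = −∠Y = -75.54°
I = V/|Z| = 51.79 mA
P = VI cos φ = 18.1 × 0.05179 × cos(-75.54°) = 234.0 mW

234.0 mW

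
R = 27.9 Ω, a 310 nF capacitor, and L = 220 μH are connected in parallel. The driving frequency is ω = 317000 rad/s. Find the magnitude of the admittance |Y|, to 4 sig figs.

91.26 mS

X_L = ωL = 69.74 Ω
X_C = 1/(ωC) = 10.18 Ω
Parallel: admittances add. Y = 1/R + 1/(jωL) + jωC
Y = (0.03584 + j0.08393) S
|Y| = 0.09126 S → |Z| = 1/|Y| = 10.96 Ω, ∠Z = −∠Y = -66.88°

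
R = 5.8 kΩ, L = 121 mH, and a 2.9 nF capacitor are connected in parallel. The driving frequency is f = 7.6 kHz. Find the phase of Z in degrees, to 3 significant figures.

ω = 2πf = 47750 rad/s
X_L = ωL = 5780 Ω
X_C = 1/(ωC) = 7220 Ω
Parallel: admittances add. Y = 1/R + 1/(jωL) + jωC
Y = (0.000172 − j3.46e-05) S
|Y| = 0.000176 S → |Z| = 1/|Y| = 5690 Ω, ∠Z = −∠Y = 11.3°

11.3°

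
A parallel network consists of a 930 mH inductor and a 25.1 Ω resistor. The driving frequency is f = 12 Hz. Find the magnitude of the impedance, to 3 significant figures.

23.6 Ω

ω = 2πf = 75.40 rad/s
X_L = ωL = 70.1 Ω
Parallel: admittances add. Y = 1/R + 1/(jωL)
Y = (0.0398 − j0.0143) S
|Y| = 0.0423 S → |Z| = 1/|Y| = 23.6 Ω, ∠Z = −∠Y = 19.7°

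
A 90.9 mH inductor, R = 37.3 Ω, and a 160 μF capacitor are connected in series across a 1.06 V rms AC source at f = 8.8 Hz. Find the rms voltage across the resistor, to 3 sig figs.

0.346 V

ω = 2πf = 55.29 rad/s
X_L = ωL = 5.03 Ω
X_C = 1/(ωC) = 113 Ω
Net reactance X = X_L − X_C = -108 Ω
Z = 37.3 − j108 Ω
|Z| = √(37.3² + 108²) = 114 Ω
I = V/|Z| = 9.28 mA
V_R = I·|Z_R| = 0.00928 × 37.3 = 0.346 V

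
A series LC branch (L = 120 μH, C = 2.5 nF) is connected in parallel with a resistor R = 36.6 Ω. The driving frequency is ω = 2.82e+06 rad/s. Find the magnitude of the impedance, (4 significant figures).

35.98 Ω

X_L = ωL = 338.4 Ω
X_C = 1/(ωC) = 141.8 Ω
Branch 1: Z₁ = R = 36.60 Ω
Branch 2 (series LC): Z₂ = j(X_L − X_C) = j196.6 Ω
Parallel: Z = Z₁Z₂/(Z₁+Z₂), |Z| = 35.98 Ω, ∠Z = 10.55°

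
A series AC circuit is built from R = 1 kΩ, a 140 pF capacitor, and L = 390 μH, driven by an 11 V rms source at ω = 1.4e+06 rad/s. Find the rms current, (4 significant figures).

2.358 mA

X_L = ωL = 546.0 Ω
X_C = 1/(ωC) = 5102 Ω
Net reactance X = X_L − X_C = -4556 Ω
Z = 1000 − j4556 Ω
|Z| = √(1000² + 4556²) = 4664 Ω
I = V/|Z| = 11/4664 = 2.358 mA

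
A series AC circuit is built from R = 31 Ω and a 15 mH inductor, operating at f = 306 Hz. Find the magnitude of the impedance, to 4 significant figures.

42.34 Ω

ω = 2πf = 1923 rad/s
X_L = ωL = 28.84 Ω
Z = 31.00 + j28.84 Ω
|Z| = √(31.00² + 28.84²) = 42.34 Ω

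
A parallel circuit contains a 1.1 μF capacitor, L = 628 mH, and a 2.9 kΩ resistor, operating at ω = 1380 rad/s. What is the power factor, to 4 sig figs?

0.6876

X_L = ωL = 866.6 Ω
X_C = 1/(ωC) = 658.8 Ω
Parallel: admittances add. Y = 1/R + 1/(jωL) + jωC
Y = (0.0003448 + j0.0003641) S
|Y| = 0.0005015 S → |Z| = 1/|Y| = 1994 Ω, ∠Z = −∠Y = -46.56°
cos φ = cos(-46.56°) = 0.6876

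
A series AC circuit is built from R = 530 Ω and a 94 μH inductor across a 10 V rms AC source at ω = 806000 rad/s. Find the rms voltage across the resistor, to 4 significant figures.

X_L = ωL = 75.76 Ω
Z = 530.0 + j75.76 Ω
|Z| = √(530.0² + 75.76²) = 535.4 Ω
I = V/|Z| = 18.68 mA
V_R = I·|Z_R| = 0.01868 × 530.0 = 9.899 V

9.899 V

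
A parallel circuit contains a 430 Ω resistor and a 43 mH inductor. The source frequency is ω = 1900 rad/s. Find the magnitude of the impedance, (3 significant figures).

80.3 Ω

X_L = ωL = 81.7 Ω
Parallel: admittances add. Y = 1/R + 1/(jωL)
Y = (0.00233 − j0.0122) S
|Y| = 0.0125 S → |Z| = 1/|Y| = 80.3 Ω, ∠Z = −∠Y = 79.2°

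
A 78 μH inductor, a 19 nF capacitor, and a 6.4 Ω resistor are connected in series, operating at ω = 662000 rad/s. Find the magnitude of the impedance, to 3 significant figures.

28.6 Ω

X_L = ωL = 51.6 Ω
X_C = 1/(ωC) = 79.5 Ω
Net reactance X = X_L − X_C = -27.9 Ω
Z = 6.40 − j27.9 Ω
|Z| = √(6.40² + 27.9²) = 28.6 Ω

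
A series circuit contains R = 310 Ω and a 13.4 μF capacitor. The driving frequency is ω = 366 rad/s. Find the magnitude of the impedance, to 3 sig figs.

X_C = 1/(ωC) = 204 Ω
Z = 310 − j204 Ω
|Z| = √(310² + 204²) = 371 Ω

371 Ω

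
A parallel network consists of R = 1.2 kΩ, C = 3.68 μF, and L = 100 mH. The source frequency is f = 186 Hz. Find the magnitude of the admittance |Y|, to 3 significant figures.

4.34 mS

ω = 2πf = 1169 rad/s
X_L = ωL = 117 Ω
X_C = 1/(ωC) = 233 Ω
Parallel: admittances add. Y = 1/R + 1/(jωL) + jωC
Y = (0.000833 − j0.00426) S
|Y| = 0.00434 S → |Z| = 1/|Y| = 231 Ω, ∠Z = −∠Y = 78.9°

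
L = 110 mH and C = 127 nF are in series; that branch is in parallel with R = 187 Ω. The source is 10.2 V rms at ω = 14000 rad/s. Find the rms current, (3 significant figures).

55.5 mA

X_L = ωL = 1540 Ω
X_C = 1/(ωC) = 562 Ω
Branch 1: Z₁ = R = 187 Ω
Branch 2 (series LC): Z₂ = j(X_L − X_C) = j978 Ω
Parallel: Z = Z₁Z₂/(Z₁+Z₂), |Z| = 184 Ω, ∠Z = 10.8°
I = V/|Z| = 10.2/184 = 55.5 mA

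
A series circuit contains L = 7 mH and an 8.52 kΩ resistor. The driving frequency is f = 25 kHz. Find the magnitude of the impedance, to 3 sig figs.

8590 Ω

ω = 2πf = 157100 rad/s
X_L = ωL = 1100 Ω
Z = 8520 + j1100 Ω
|Z| = √(8520² + 1100²) = 8590 Ω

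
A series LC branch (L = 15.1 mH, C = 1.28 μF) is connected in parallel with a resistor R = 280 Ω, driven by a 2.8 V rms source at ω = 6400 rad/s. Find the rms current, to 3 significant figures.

X_L = ωL = 96.6 Ω
X_C = 1/(ωC) = 122 Ω
Branch 1: Z₁ = R = 280 Ω
Branch 2 (series LC): Z₂ = j(X_L − X_C) = −j25.4 Ω
Parallel: Z = Z₁Z₂/(Z₁+Z₂), |Z| = 25.3 Ω, ∠Z = -84.8°
I = V/|Z| = 2.8/25.3 = 111 mA

111 mA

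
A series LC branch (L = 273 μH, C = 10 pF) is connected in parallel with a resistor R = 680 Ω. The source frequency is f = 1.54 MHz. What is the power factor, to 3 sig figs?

0.996

ω = 2πf = 9.676e+06 rad/s
X_L = ωL = 2640 Ω
X_C = 1/(ωC) = 10300 Ω
Branch 1: Z₁ = R = 680 Ω
Branch 2 (series LC): Z₂ = j(X_L − X_C) = −j7690 Ω
Parallel: Z = Z₁Z₂/(Z₁+Z₂), |Z| = 677 Ω, ∠Z = -5.05°
cos φ = cos(-5.05°) = 0.996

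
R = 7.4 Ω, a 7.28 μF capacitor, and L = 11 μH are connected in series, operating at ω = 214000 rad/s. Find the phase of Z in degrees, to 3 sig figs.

X_L = ωL = 2.35 Ω
X_C = 1/(ωC) = 0.642 Ω
Net reactance X = X_L − X_C = 1.71 Ω
Z = 7.40 + j1.71 Ω
|Z| = √(7.40² + 1.71²) = 7.60 Ω
∠Z = arctan(1.71/7.40) = 13.0°

13.0°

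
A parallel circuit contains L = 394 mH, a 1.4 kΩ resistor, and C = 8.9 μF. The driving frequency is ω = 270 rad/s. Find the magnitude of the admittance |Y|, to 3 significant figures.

7.03 mS

X_L = ωL = 106 Ω
X_C = 1/(ωC) = 416 Ω
Parallel: admittances add. Y = 1/R + 1/(jωL) + jωC
Y = (0.000714 − j0.00700) S
|Y| = 0.00703 S → |Z| = 1/|Y| = 142 Ω, ∠Z = −∠Y = 84.2°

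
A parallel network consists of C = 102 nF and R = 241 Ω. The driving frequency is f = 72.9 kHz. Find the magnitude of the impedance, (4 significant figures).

ω = 2πf = 458000 rad/s
X_C = 1/(ωC) = 21.40 Ω
Parallel: admittances add. Y = 1/R + jωC
Y = (0.004149 + j0.04672) S
|Y| = 0.04690 S → |Z| = 1/|Y| = 21.32 Ω, ∠Z = −∠Y = -84.92°

21.32 Ω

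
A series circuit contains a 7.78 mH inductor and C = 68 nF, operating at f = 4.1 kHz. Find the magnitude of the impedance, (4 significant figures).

370.4 Ω

ω = 2πf = 25760 rad/s
X_L = ωL = 200.4 Ω
X_C = 1/(ωC) = 570.9 Ω
Net reactance X = X_L − X_C = -370.4 Ω
Z = − j370.4 Ω
|Z| = √(0² + 370.4²) = 370.4 Ω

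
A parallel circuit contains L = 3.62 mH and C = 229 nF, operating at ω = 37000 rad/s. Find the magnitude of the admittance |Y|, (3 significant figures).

1.01 mS

X_L = ωL = 134 Ω
X_C = 1/(ωC) = 118 Ω
Parallel: admittances add. Y = 1/(jωL) + jωC
Y = (0 + j0.00101) S
|Y| = 0.00101 S → |Z| = 1/|Y| = 993 Ω, ∠Z = −∠Y = -90.0°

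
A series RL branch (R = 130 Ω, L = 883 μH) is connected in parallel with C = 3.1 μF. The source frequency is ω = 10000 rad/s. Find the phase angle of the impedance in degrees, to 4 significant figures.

-75.90°

X_L = ωL = 8.830 Ω
X_C = 1/(ωC) = 32.26 Ω
Branch 1 (R+jX_L): Z₁ = 130.0 + j8.830 Ω, |Z₁| = 130.3 Ω
Branch 2 (−jX_C): Z₂ = −j32.26 Ω
Parallel: Z = Z₁Z₂/(Z₁+Z₂), |Z| = 31.82 Ω, ∠Z = -75.90°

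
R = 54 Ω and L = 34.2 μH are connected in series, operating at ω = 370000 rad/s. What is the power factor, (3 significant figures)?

0.974

X_L = ωL = 12.7 Ω
Z = 54.0 + j12.7 Ω
|Z| = √(54.0² + 12.7²) = 55.5 Ω
∠Z = arctan(12.7/54.0) = 13.2°
cos φ = cos(13.2°) = 0.974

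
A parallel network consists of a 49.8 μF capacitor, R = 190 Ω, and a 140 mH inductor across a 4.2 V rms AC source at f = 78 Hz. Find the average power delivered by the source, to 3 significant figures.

ω = 2πf = 490.1 rad/s
X_L = ωL = 68.6 Ω
X_C = 1/(ωC) = 41.0 Ω
Parallel: admittances add. Y = 1/R + 1/(jωL) + jωC
Y = (0.00526 + j0.00983) S
|Y| = 0.0112 S → |Z| = 1/|Y| = 89.7 Ω, ∠Z = −∠Y = -61.8°
I = V/|Z| = 46.8 mA
P = VI cos φ = 4.2 × 0.0468 × cos(-61.8°) = 92.8 mW

92.8 mW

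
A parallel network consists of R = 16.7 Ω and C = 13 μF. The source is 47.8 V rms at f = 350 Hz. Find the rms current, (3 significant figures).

3.17 A

ω = 2πf = 2199 rad/s
X_C = 1/(ωC) = 35.0 Ω
Parallel: admittances add. Y = 1/R + jωC
Y = (0.0599 + j0.0286) S
|Y| = 0.0664 S → |Z| = 1/|Y| = 15.1 Ω, ∠Z = −∠Y = -25.5°
I = V/|Z| = 47.8/15.1 = 3.17 A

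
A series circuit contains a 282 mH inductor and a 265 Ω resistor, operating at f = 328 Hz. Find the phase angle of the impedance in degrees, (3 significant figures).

ω = 2πf = 2061 rad/s
X_L = ωL = 581 Ω
Z = 265 + j581 Ω
|Z| = √(265² + 581²) = 639 Ω
∠Z = arctan(581/265) = 65.5°

65.5°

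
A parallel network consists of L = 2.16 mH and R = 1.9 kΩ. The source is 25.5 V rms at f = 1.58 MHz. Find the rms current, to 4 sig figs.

ω = 2πf = 9.927e+06 rad/s
X_L = ωL = 21440 Ω
Parallel: admittances add. Y = 1/R + 1/(jωL)
Y = (0.0005263 − j4.663e-05) S
|Y| = 0.0005284 S → |Z| = 1/|Y| = 1893 Ω, ∠Z = −∠Y = 5.064°
I = V/|Z| = 25.5/1893 = 13.47 mA

13.47 mA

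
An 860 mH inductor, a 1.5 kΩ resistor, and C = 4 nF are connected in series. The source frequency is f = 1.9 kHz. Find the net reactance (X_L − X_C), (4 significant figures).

-10670 Ω

ω = 2πf = 11940 rad/s
X_L = ωL = 10270 Ω
X_C = 1/(ωC) = 20940 Ω
X = 10270 − 20940 = -10670 Ω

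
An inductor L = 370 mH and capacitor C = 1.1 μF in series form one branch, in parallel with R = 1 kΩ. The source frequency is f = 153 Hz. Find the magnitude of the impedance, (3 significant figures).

ω = 2πf = 961.3 rad/s
X_L = ωL = 356 Ω
X_C = 1/(ωC) = 946 Ω
Branch 1: Z₁ = R = 1000 Ω
Branch 2 (series LC): Z₂ = j(X_L − X_C) = −j590 Ω
Parallel: Z = Z₁Z₂/(Z₁+Z₂), |Z| = 508 Ω, ∠Z = -59.5°

508 Ω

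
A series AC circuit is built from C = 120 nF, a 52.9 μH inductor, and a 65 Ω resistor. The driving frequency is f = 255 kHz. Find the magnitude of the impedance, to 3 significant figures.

ω = 2πf = 1.602e+06 rad/s
X_L = ωL = 84.8 Ω
X_C = 1/(ωC) = 5.20 Ω
Net reactance X = X_L − X_C = 79.6 Ω
Z = 65.0 + j79.6 Ω
|Z| = √(65.0² + 79.6²) = 103 Ω

103 Ω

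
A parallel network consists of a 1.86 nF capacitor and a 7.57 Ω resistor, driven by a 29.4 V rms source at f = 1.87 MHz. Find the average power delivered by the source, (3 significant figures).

ω = 2πf = 1.175e+07 rad/s
X_C = 1/(ωC) = 45.8 Ω
Parallel: admittances add. Y = 1/R + jωC
Y = (0.132 + j0.0219) S
|Y| = 0.134 S → |Z| = 1/|Y| = 7.47 Ω, ∠Z = −∠Y = -9.39°
I = V/|Z| = 3.94 A
P = VI cos φ = 29.4 × 3.94 × cos(-9.39°) = 114 W

114 W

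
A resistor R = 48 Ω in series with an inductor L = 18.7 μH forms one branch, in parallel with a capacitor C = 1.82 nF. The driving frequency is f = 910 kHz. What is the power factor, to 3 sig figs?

ω = 2πf = 5.718e+06 rad/s
X_L = ωL = 107 Ω
X_C = 1/(ωC) = 96.1 Ω
Branch 1 (R+jX_L): Z₁ = 48.0 + j107 Ω, |Z₁| = 117 Ω
Branch 2 (−jX_C): Z₂ = −j96.1 Ω
Parallel: Z = Z₁Z₂/(Z₁+Z₂), |Z| = 229 Ω, ∠Z = -36.9°
cos φ = cos(-36.9°) = 0.800

0.800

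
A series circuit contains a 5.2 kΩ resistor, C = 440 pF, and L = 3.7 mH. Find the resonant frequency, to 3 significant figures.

125 kHz

ω₀ = 1/√(LC) = 1/√(0.0037 × 4.4e-10) = 783700 rad/s
f₀ = ω₀/(2π) = 125 kHz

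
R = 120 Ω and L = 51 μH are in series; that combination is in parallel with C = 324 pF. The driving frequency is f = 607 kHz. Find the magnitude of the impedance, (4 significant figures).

295.3 Ω

ω = 2πf = 3.814e+06 rad/s
X_L = ωL = 194.5 Ω
X_C = 1/(ωC) = 809.3 Ω
Branch 1 (R+jX_L): Z₁ = 120.0 + j194.5 Ω, |Z₁| = 228.5 Ω
Branch 2 (−jX_C): Z₂ = −j809.3 Ω
Parallel: Z = Z₁Z₂/(Z₁+Z₂), |Z| = 295.3 Ω, ∠Z = 47.28°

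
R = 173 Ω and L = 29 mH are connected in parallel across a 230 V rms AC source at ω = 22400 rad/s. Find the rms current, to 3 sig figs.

1.38 A

X_L = ωL = 650 Ω
Parallel: admittances add. Y = 1/R + 1/(jωL)
Y = (0.00578 − j0.00154) S
|Y| = 0.00598 S → |Z| = 1/|Y| = 167 Ω, ∠Z = −∠Y = 14.9°
I = V/|Z| = 230/167 = 1.38 A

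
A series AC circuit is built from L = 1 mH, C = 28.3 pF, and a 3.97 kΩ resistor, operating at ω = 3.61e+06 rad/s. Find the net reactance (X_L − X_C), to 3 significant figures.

X_L = ωL = 3610 Ω
X_C = 1/(ωC) = 9790 Ω
X = 3610 − 9790 = -6180 Ω

-6180 Ω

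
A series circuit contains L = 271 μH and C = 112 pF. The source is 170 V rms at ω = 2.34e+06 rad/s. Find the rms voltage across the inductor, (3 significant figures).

33.9 V

X_L = ωL = 634 Ω
X_C = 1/(ωC) = 3820 Ω
Net reactance X = X_L − X_C = -3180 Ω
Z = − j3180 Ω
|Z| = √(0² + 3180²) = 3180 Ω
I = V/|Z| = 53.4 mA
V_L = I·|Z_L| = 0.0534 × 634 = 33.9 V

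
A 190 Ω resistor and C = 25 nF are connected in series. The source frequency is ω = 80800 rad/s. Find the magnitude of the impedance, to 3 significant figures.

530 Ω

X_C = 1/(ωC) = 495 Ω
Z = 190 − j495 Ω
|Z| = √(190² + 495²) = 530 Ω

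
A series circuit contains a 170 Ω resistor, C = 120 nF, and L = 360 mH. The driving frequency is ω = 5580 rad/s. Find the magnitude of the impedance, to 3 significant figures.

X_L = ωL = 2010 Ω
X_C = 1/(ωC) = 1490 Ω
Net reactance X = X_L − X_C = 515 Ω
Z = 170 + j515 Ω
|Z| = √(170² + 515²) = 543 Ω

543 Ω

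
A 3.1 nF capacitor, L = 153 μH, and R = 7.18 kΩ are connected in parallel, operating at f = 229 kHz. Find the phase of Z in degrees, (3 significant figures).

ω = 2πf = 1.439e+06 rad/s
X_L = ωL = 220 Ω
X_C = 1/(ωC) = 224 Ω
Parallel: admittances add. Y = 1/R + 1/(jωL) + jωC
Y = (0.000139 − j8.2e-05) S
|Y| = 0.000162 S → |Z| = 1/|Y| = 6190 Ω, ∠Z = −∠Y = 30.5°

30.5°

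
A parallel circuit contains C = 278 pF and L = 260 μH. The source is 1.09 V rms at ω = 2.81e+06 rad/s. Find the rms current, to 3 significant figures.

X_L = ωL = 731 Ω
X_C = 1/(ωC) = 1280 Ω
Parallel: admittances add. Y = 1/(jωL) + jωC
Y = (0 − j0.000588) S
|Y| = 0.000588 S → |Z| = 1/|Y| = 1700 Ω, ∠Z = −∠Y = 90.0°
I = V/|Z| = 1.09/1700 = 640 μA

640 μA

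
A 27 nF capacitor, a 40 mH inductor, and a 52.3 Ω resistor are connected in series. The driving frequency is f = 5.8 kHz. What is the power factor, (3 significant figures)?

ω = 2πf = 36440 rad/s
X_L = ωL = 1460 Ω
X_C = 1/(ωC) = 1020 Ω
Net reactance X = X_L − X_C = 441 Ω
Z = 52.3 + j441 Ω
|Z| = √(52.3² + 441²) = 444 Ω
∠Z = arctan(441/52.3) = 83.2°
cos φ = cos(83.2°) = 0.118

0.118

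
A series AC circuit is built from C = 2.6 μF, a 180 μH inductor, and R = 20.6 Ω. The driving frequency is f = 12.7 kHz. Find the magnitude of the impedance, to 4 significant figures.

22.70 Ω

ω = 2πf = 79800 rad/s
X_L = ωL = 14.36 Ω
X_C = 1/(ωC) = 4.820 Ω
Net reactance X = X_L − X_C = 9.543 Ω
Z = 20.60 + j9.543 Ω
|Z| = √(20.60² + 9.543²) = 22.70 Ω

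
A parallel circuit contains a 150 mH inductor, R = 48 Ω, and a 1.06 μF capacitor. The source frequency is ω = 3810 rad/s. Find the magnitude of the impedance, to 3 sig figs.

X_L = ωL = 572 Ω
X_C = 1/(ωC) = 248 Ω
Parallel: admittances add. Y = 1/R + 1/(jωL) + jωC
Y = (0.0208 + j0.00229) S
|Y| = 0.0210 S → |Z| = 1/|Y| = 47.7 Ω, ∠Z = −∠Y = -6.27°

47.7 Ω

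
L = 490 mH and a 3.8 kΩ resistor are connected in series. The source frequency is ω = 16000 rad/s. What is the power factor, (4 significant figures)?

X_L = ωL = 7840 Ω
Z = 3800 + j7840 Ω
|Z| = √(3800² + 7840²) = 8712 Ω
∠Z = arctan(7840/3800) = 64.14°
cos φ = cos(64.14°) = 0.4362

0.4362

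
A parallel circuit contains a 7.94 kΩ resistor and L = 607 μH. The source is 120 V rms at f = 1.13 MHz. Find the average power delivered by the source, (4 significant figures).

ω = 2πf = 7.1e+06 rad/s
X_L = ωL = 4310 Ω
Parallel: admittances add. Y = 1/R + 1/(jωL)
Y = (0.0001259 − j0.0002320) S
|Y| = 0.0002640 S → |Z| = 1/|Y| = 3788 Ω, ∠Z = −∠Y = 61.51°
I = V/|Z| = 31.68 mA
P = VI cos φ = 120 × 0.03168 × cos(61.51°) = 1.814 W

1.814 W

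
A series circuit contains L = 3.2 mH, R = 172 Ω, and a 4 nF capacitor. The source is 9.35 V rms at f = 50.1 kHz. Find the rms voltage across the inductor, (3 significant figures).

ω = 2πf = 314800 rad/s
X_L = ωL = 1010 Ω
X_C = 1/(ωC) = 794 Ω
Net reactance X = X_L − X_C = 213 Ω
Z = 172 + j213 Ω
|Z| = √(172² + 213²) = 274 Ω
I = V/|Z| = 34.1 mA
V_L = I·|Z_L| = 0.0341 × 1010 = 34.4 V

34.4 V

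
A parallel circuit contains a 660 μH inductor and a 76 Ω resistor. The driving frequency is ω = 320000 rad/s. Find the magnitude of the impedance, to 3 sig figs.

71.5 Ω

X_L = ωL = 211 Ω
Parallel: admittances add. Y = 1/R + 1/(jωL)
Y = (0.0132 − j0.00473) S
|Y| = 0.0140 S → |Z| = 1/|Y| = 71.5 Ω, ∠Z = −∠Y = 19.8°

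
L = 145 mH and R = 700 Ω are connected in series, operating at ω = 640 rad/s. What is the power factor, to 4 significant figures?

0.9913

X_L = ωL = 92.80 Ω
Z = 700.0 + j92.80 Ω
|Z| = √(700.0² + 92.80²) = 706.1 Ω
∠Z = arctan(92.80/700.0) = 7.552°
cos φ = cos(7.552°) = 0.9913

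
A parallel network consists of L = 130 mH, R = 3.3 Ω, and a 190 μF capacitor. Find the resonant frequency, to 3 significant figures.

ω₀ = 1/√(LC) = 1/√(0.13 × 0.00019) = 201.2 rad/s
f₀ = ω₀/(2π) = 32.0 Hz

32.0 Hz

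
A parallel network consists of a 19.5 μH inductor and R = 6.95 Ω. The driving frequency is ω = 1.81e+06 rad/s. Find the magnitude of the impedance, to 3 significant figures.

X_L = ωL = 35.3 Ω
Parallel: admittances add. Y = 1/R + 1/(jωL)
Y = (0.144 − j0.0283) S
|Y| = 0.147 S → |Z| = 1/|Y| = 6.82 Ω, ∠Z = −∠Y = 11.1°

6.82 Ω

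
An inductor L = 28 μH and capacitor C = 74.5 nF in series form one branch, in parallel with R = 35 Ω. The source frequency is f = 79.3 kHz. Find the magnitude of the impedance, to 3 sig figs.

12.2 Ω

ω = 2πf = 498300 rad/s
X_L = ωL = 14.0 Ω
X_C = 1/(ωC) = 26.9 Ω
Branch 1: Z₁ = R = 35.0 Ω
Branch 2 (series LC): Z₂ = j(X_L − X_C) = −j13.0 Ω
Parallel: Z = Z₁Z₂/(Z₁+Z₂), |Z| = 12.2 Ω, ∠Z = -69.6°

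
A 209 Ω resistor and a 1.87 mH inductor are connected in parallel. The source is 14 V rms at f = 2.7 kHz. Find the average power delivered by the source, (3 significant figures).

938 mW

ω = 2πf = 16960 rad/s
X_L = ωL = 31.7 Ω
Parallel: admittances add. Y = 1/R + 1/(jωL)
Y = (0.00478 − j0.0315) S
|Y| = 0.0319 S → |Z| = 1/|Y| = 31.4 Ω, ∠Z = −∠Y = 81.4°
I = V/|Z| = 446 mA
P = VI cos φ = 14 × 0.446 × cos(81.4°) = 938 mW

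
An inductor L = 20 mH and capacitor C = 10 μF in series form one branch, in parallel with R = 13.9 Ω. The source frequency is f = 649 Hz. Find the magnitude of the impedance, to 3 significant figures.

13.5 Ω

ω = 2πf = 4078 rad/s
X_L = ωL = 81.6 Ω
X_C = 1/(ωC) = 24.5 Ω
Branch 1: Z₁ = R = 13.9 Ω
Branch 2 (series LC): Z₂ = j(X_L − X_C) = j57.0 Ω
Parallel: Z = Z₁Z₂/(Z₁+Z₂), |Z| = 13.5 Ω, ∠Z = 13.7°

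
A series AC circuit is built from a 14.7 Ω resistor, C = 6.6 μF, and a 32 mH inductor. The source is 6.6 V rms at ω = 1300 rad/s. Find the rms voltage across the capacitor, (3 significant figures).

10.1 V

X_L = ωL = 41.6 Ω
X_C = 1/(ωC) = 117 Ω
Net reactance X = X_L − X_C = -75.0 Ω
Z = 14.7 − j75.0 Ω
|Z| = √(14.7² + 75.0²) = 76.4 Ω
I = V/|Z| = 86.4 mA
V_C = I·|Z_C| = 0.0864 × 117 = 10.1 V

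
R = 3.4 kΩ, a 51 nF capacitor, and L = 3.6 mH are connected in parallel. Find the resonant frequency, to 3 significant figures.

ω₀ = 1/√(LC) = 1/√(0.0036 × 5.1e-08) = 73800 rad/s
f₀ = ω₀/(2π) = 11.7 kHz

11.7 kHz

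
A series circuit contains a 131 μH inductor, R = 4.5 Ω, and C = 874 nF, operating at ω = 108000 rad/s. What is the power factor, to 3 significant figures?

0.785

X_L = ωL = 14.1 Ω
X_C = 1/(ωC) = 10.6 Ω
Net reactance X = X_L − X_C = 3.55 Ω
Z = 4.50 + j3.55 Ω
|Z| = √(4.50² + 3.55²) = 5.73 Ω
∠Z = arctan(3.55/4.50) = 38.3°
cos φ = cos(38.3°) = 0.785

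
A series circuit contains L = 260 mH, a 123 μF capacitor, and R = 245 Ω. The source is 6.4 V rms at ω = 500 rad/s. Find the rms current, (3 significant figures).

23.7 mA

X_L = ωL = 130 Ω
X_C = 1/(ωC) = 16.3 Ω
Net reactance X = X_L − X_C = 114 Ω
Z = 245 + j114 Ω
|Z| = √(245² + 114²) = 270 Ω
I = V/|Z| = 6.4/270 = 23.7 mA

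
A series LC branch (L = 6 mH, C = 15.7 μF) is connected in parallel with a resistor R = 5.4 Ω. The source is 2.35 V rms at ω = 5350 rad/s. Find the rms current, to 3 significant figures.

X_L = ωL = 32.1 Ω
X_C = 1/(ωC) = 11.9 Ω
Branch 1: Z₁ = R = 5.40 Ω
Branch 2 (series LC): Z₂ = j(X_L − X_C) = j20.2 Ω
Parallel: Z = Z₁Z₂/(Z₁+Z₂), |Z| = 5.22 Ω, ∠Z = 15.0°
I = V/|Z| = 2.35/5.22 = 450 mA

450 mA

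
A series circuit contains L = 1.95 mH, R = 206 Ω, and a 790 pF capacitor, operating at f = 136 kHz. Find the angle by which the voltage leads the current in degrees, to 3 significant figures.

ω = 2πf = 854500 rad/s
X_L = ωL = 1670 Ω
X_C = 1/(ωC) = 1480 Ω
Net reactance X = X_L − X_C = 185 Ω
Z = 206 + j185 Ω
|Z| = √(206² + 185²) = 277 Ω
∠Z = arctan(185/206) = 41.9°

41.9°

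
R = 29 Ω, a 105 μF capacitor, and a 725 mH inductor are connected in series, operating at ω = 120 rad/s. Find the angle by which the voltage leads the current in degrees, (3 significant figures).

14.7°

X_L = ωL = 87.0 Ω
X_C = 1/(ωC) = 79.4 Ω
Net reactance X = X_L − X_C = 7.63 Ω
Z = 29.0 + j7.63 Ω
|Z| = √(29.0² + 7.63²) = 30.0 Ω
∠Z = arctan(7.63/29.0) = 14.7°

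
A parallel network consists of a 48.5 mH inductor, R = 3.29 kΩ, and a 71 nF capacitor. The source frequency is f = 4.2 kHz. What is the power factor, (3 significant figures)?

0.268

ω = 2πf = 26390 rad/s
X_L = ωL = 1280 Ω
X_C = 1/(ωC) = 534 Ω
Parallel: admittances add. Y = 1/R + 1/(jωL) + jωC
Y = (0.000304 + j0.00109) S
|Y| = 0.00113 S → |Z| = 1/|Y| = 882 Ω, ∠Z = −∠Y = -74.5°
cos φ = cos(-74.5°) = 0.268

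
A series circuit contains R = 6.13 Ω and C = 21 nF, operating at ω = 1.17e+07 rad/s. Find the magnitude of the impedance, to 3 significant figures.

X_C = 1/(ωC) = 4.07 Ω
Z = 6.13 − j4.07 Ω
|Z| = √(6.13² + 4.07²) = 7.36 Ω

7.36 Ω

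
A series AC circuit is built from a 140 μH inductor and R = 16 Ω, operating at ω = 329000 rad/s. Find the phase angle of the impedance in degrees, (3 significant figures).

70.8°

X_L = ωL = 46.1 Ω
Z = 16.0 + j46.1 Ω
|Z| = √(16.0² + 46.1²) = 48.8 Ω
∠Z = arctan(46.1/16.0) = 70.8°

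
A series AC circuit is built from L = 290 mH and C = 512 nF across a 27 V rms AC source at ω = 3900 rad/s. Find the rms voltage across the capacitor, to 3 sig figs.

21.5 V

X_L = ωL = 1130 Ω
X_C = 1/(ωC) = 501 Ω
Net reactance X = X_L − X_C = 630 Ω
Z = j630 Ω
|Z| = √(0² + 630²) = 630 Ω
I = V/|Z| = 42.8 mA
V_C = I·|Z_C| = 0.0428 × 501 = 21.5 V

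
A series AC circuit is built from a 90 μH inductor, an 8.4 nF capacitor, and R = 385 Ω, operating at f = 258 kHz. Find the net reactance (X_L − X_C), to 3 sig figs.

72.5 Ω

ω = 2πf = 1.621e+06 rad/s
X_L = ωL = 146 Ω
X_C = 1/(ωC) = 73.4 Ω
X = 146 − 73.4 = 72.5 Ω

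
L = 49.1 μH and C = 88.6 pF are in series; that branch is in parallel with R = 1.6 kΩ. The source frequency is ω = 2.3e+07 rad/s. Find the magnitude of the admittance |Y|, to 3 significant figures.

1.69 mS

X_L = ωL = 1130 Ω
X_C = 1/(ωC) = 491 Ω
Branch 1: Z₁ = R = 1600 Ω
Branch 2 (series LC): Z₂ = j(X_L − X_C) = j639 Ω
Parallel: Z = Z₁Z₂/(Z₁+Z₂), |Z| = 593 Ω, ∠Z = 68.2°
|Y| = 1/|Z| = 1.69 mS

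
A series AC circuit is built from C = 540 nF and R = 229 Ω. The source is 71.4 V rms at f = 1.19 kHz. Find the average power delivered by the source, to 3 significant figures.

ω = 2πf = 7477 rad/s
X_C = 1/(ωC) = 248 Ω
Z = 229 − j248 Ω
|Z| = √(229² + 248²) = 337 Ω
∠Z = arctan(-248/229) = -47.2°
I = V/|Z| = 212 mA
P = VI cos φ = 71.4 × 0.212 × cos(-47.2°) = 10.3 W

10.3 W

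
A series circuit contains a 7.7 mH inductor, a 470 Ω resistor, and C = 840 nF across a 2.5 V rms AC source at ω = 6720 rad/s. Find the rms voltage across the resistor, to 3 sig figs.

2.42 V

X_L = ωL = 51.7 Ω
X_C = 1/(ωC) = 177 Ω
Net reactance X = X_L − X_C = -125 Ω
Z = 470 − j125 Ω
|Z| = √(470² + 125²) = 486 Ω
I = V/|Z| = 5.14 mA
V_R = I·|Z_R| = 0.00514 × 470 = 2.42 V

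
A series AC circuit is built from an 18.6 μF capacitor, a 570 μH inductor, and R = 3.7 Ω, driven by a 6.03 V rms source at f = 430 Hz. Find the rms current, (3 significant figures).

322 mA

ω = 2πf = 2702 rad/s
X_L = ωL = 1.54 Ω
X_C = 1/(ωC) = 19.9 Ω
Net reactance X = X_L − X_C = -18.4 Ω
Z = 3.70 − j18.4 Ω
|Z| = √(3.70² + 18.4²) = 18.7 Ω
I = V/|Z| = 6.03/18.7 = 322 mA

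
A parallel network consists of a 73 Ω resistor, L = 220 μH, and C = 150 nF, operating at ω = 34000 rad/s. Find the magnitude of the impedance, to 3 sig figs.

7.73 Ω

X_L = ωL = 7.48 Ω
X_C = 1/(ωC) = 196 Ω
Parallel: admittances add. Y = 1/R + 1/(jωL) + jωC
Y = (0.0137 − j0.129) S
|Y| = 0.129 S → |Z| = 1/|Y| = 7.73 Ω, ∠Z = −∠Y = 83.9°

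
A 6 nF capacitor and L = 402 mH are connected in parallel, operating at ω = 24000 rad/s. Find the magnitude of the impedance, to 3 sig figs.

X_L = ωL = 9650 Ω
X_C = 1/(ωC) = 6940 Ω
Parallel: admittances add. Y = 1/(jωL) + jωC
Y = (0 + j4.04e-05) S
|Y| = 4.04e-05 S → |Z| = 1/|Y| = 24800 Ω, ∠Z = −∠Y = -90.0°

24800 Ω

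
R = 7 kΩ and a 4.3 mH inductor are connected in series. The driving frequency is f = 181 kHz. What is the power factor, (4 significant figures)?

0.8198

ω = 2πf = 1.137e+06 rad/s
X_L = ωL = 4890 Ω
Z = 7000 + j4890 Ω
|Z| = √(7000² + 4890²) = 8539 Ω
∠Z = arctan(4890/7000) = 34.94°
cos φ = cos(34.94°) = 0.8198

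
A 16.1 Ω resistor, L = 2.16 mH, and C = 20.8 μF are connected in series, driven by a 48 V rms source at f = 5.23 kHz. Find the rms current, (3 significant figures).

673 mA

ω = 2πf = 32860 rad/s
X_L = ωL = 71.0 Ω
X_C = 1/(ωC) = 1.46 Ω
Net reactance X = X_L − X_C = 69.5 Ω
Z = 16.1 + j69.5 Ω
|Z| = √(16.1² + 69.5²) = 71.4 Ω
I = V/|Z| = 48/71.4 = 673 mA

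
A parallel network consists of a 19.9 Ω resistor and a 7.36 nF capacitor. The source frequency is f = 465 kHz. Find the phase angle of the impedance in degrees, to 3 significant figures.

ω = 2πf = 2.922e+06 rad/s
X_C = 1/(ωC) = 46.5 Ω
Parallel: admittances add. Y = 1/R + jωC
Y = (0.0503 + j0.0215) S
|Y| = 0.0547 S → |Z| = 1/|Y| = 18.3 Ω, ∠Z = −∠Y = -23.2°

-23.2°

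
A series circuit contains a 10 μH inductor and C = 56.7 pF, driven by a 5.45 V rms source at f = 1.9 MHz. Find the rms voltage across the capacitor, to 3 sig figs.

5.93 V

ω = 2πf = 1.194e+07 rad/s
X_L = ωL = 119 Ω
X_C = 1/(ωC) = 1480 Ω
Net reactance X = X_L − X_C = -1360 Ω
Z = − j1360 Ω
|Z| = √(0² + 1360²) = 1360 Ω
I = V/|Z| = 4.01 mA
V_C = I·|Z_C| = 0.00401 × 1480 = 5.93 V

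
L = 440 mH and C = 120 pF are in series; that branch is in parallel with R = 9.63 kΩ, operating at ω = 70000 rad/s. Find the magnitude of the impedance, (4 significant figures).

9573 Ω

X_L = ωL = 30800 Ω
X_C = 1/(ωC) = 119000 Ω
Branch 1: Z₁ = R = 9630 Ω
Branch 2 (series LC): Z₂ = j(X_L − X_C) = −j88250 Ω
Parallel: Z = Z₁Z₂/(Z₁+Z₂), |Z| = 9573 Ω, ∠Z = -6.228°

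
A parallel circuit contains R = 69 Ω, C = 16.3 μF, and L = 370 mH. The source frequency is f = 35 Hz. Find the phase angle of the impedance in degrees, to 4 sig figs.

30.99°

ω = 2πf = 219.9 rad/s
X_L = ωL = 81.37 Ω
X_C = 1/(ωC) = 279.0 Ω
Parallel: admittances add. Y = 1/R + 1/(jωL) + jωC
Y = (0.01449 − j0.008705) S
|Y| = 0.01691 S → |Z| = 1/|Y| = 59.15 Ω, ∠Z = −∠Y = 30.99°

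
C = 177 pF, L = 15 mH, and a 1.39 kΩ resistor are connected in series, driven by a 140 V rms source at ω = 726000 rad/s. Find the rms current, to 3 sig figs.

X_L = ωL = 10900 Ω
X_C = 1/(ωC) = 7780 Ω
Net reactance X = X_L − X_C = 3110 Ω
Z = 1390 + j3110 Ω
|Z| = √(1390² + 3110²) = 3400 Ω
I = V/|Z| = 140/3400 = 41.1 mA

41.1 mA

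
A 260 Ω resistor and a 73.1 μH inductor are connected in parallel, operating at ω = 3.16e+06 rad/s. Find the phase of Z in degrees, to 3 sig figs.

48.4°

X_L = ωL = 231 Ω
Parallel: admittances add. Y = 1/R + 1/(jωL)
Y = (0.00385 − j0.00433) S
|Y| = 0.00579 S → |Z| = 1/|Y| = 173 Ω, ∠Z = −∠Y = 48.4°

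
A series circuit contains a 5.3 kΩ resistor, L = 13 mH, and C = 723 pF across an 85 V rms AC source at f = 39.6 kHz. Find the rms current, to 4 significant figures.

ω = 2πf = 248800 rad/s
X_L = ωL = 3235 Ω
X_C = 1/(ωC) = 5559 Ω
Net reactance X = X_L − X_C = -2324 Ω
Z = 5300 − j2324 Ω
|Z| = √(5300² + 2324²) = 5787 Ω
I = V/|Z| = 85/5787 = 14.69 mA

14.69 mA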